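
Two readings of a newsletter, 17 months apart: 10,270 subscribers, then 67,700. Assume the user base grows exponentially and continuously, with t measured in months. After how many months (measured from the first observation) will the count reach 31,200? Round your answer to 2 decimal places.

t ≈ 10.02 months

r = ln(67700/10270) / 17 ≈ 0.110933 per month
t = ln(31200/10270) / r = 1.11119 / 0.110933 ≈ 10.017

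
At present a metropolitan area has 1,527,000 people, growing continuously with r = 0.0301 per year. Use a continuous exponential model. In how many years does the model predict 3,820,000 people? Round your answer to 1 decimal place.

3820000 = 1527000 · e^(0.0301·t)
t = ln(3820000/1527000) / 0.0301 = ln(2.50164) / 0.0301 = 0.91695 / 0.0301

t ≈ 30.5 years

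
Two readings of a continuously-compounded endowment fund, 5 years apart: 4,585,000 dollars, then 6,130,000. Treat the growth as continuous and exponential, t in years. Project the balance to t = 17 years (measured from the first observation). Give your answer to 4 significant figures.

r = ln(6130000/4585000) / 5 ≈ 0.058081 per year
P(17) = 4585000 · e^(0.058081·17) = 4585000 · 2.68418 ≈ 12306971.57

≈ 12,310,000 dollars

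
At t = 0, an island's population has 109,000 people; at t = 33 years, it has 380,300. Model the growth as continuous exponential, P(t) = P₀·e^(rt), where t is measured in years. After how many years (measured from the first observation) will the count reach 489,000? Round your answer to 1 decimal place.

r = ln(380300/109000) / 33 ≈ 0.037867 per year
t = ln(489000/109000) / r = 1.50101 / 0.037867 ≈ 39.639

t ≈ 39.6 years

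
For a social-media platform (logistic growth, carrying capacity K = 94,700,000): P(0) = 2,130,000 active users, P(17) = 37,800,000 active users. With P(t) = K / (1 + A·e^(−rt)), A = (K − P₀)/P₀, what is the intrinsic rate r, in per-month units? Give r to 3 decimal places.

A = (94700000 − 2130000)/2130000 = 43.46009
37800000 = 94700000/(1 + 43.46009·e^(−r·17)) → e^(−17r) = (2.50529 − 1)/43.46009 = 0.034636
r = −ln(0.034636)/17 = 3.36286/17

r ≈ 0.198 per month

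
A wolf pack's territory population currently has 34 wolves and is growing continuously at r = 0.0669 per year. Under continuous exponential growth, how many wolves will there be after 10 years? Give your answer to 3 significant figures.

≈ 66.4 wolves

P(10) = 34 · e^(0.0669·10) = 34 · e^(0.669)
= 34 · 1.95228 ≈ 66.38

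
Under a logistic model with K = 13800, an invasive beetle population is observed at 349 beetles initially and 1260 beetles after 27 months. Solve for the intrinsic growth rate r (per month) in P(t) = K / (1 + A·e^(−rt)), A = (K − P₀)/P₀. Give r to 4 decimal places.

r ≈ 0.0501 per month

A = (13800 − 349)/349 = 38.54155
1260 = 13800/(1 + 38.54155·e^(−r·27)) → e^(−27r) = (10.95238 − 1)/38.54155 = 0.258225
r = −ln(0.258225)/27 = 1.35392/27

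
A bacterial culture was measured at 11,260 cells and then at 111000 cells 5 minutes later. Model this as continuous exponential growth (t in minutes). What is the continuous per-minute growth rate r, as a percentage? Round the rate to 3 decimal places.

111000 = 11260 · e^(r·5)
e^(5r) = 111000/11260 = 9.8579
r = ln(9.8579) / 5 = 2.28827 / 5

r ≈ 45.765% per minute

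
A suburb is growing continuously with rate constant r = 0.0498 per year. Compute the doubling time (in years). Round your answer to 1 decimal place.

doubling time ≈ 13.9 years

doubling time = ln(2) / |r| = 0.69315 / 0.0498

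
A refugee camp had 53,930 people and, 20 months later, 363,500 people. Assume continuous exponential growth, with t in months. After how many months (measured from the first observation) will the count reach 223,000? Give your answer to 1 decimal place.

t ≈ 14.9 months

r = ln(363500/53930) / 20 ≈ 0.095405 per month
t = ln(223000/53930) / r = 1.41948 / 0.095405 ≈ 14.879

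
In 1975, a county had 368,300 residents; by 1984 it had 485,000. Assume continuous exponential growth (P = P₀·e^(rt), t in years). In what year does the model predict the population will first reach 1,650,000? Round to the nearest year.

year 2024

r = ln(485000/368300) / 9 = 0.27525/9 ≈ 0.030583 per year
t = ln(1650000/368300) / r = 1.49963/0.030583 ≈ 49.03 years after 1975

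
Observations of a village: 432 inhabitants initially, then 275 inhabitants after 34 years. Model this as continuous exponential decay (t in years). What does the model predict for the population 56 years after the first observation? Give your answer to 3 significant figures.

r = ln(275/432) / 34 ≈ -0.013284 per year
P(56) = 432 · e^(-0.013284·56) = 432 · 0.47526 ≈ 205.31

≈ 205 inhabitants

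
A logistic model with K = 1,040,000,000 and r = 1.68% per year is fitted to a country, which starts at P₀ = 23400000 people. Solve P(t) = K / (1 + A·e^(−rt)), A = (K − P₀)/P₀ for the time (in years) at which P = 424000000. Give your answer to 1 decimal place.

A = (1040000000 − 23400000)/23400000 = 43.44444
424000000 = 1040000000/(1 + 43.44444·e^(−0.0168t)) → 1 + 43.44444·e^(−0.0168t) = 2.45283
e^(−0.0168t) = 0.033441 → t = ln(29.90332)/0.0168 = 3.39797/0.0168

t ≈ 202.3 years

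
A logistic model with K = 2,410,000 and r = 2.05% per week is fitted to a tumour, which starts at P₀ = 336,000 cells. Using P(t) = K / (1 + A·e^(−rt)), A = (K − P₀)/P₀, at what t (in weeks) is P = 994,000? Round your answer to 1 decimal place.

A = (2410000 − 336000)/336000 = 6.17262
994000 = 2410000/(1 + 6.17262·e^(−0.0205t)) → 1 + 6.17262·e^(−0.0205t) = 2.42455
e^(−0.0205t) = 0.230785 → t = ln(4.33304)/0.0205 = 1.46627/0.0205

t ≈ 71.5 weeks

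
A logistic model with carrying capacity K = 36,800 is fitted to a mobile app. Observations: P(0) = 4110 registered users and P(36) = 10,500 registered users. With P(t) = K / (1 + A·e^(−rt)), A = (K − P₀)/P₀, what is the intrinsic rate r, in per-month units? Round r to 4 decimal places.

r ≈ 0.0321 per month

A = (36800 − 4110)/4110 = 7.95377
10500 = 36800/(1 + 7.95377·e^(−r·36)) → e^(−36r) = (3.50476 − 1)/7.95377 = 0.314915
r = −ln(0.314915)/36 = 1.15545/36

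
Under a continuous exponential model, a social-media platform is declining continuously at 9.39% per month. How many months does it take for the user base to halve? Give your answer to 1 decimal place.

half-life = ln(2) / |r| = 0.69315 / 0.0939

half-life ≈ 7.4 months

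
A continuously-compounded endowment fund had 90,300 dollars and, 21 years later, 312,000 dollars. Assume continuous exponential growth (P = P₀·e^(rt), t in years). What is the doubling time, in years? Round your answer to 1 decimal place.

doubling time ≈ 11.7 years

r = ln(312000/90300) / 21 = ln(3.45515) / 21 ≈ 0.059041 per year
doubling time = ln 2 / |r| = 0.69315 / 0.059041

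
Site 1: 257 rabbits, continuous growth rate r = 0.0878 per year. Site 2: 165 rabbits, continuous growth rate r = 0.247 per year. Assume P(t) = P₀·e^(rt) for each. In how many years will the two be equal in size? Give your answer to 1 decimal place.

t ≈ 2.8 years

257·e^(0.0878t) = 165·e^(0.247t)
257/165 = e^((0.247 − 0.0878)t) → ln(1.55758) = 0.1592·t
t = 0.44313 / 0.1592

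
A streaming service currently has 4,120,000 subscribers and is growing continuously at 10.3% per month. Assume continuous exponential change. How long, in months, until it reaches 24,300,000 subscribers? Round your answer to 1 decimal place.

24300000 = 4120000 · e^(0.103·t)
t = ln(24300000/4120000) / 0.103 = ln(5.89806) / 0.103 = 1.77462 / 0.103

t ≈ 17.2 months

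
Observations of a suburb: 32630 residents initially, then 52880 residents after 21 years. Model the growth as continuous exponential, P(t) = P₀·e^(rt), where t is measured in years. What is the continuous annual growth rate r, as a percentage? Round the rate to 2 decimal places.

52880 = 32630 · e^(r·21)
e^(21r) = 52880/32630 = 1.62059
r = ln(1.62059) / 21 = 0.48279 / 21

r ≈ 2.30% per year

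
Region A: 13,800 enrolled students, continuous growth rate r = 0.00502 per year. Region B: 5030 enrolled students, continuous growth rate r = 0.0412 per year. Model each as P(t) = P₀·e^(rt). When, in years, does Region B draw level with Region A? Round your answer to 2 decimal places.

t ≈ 27.90 years

13800·e^(0.00502t) = 5030·e^(0.0412t)
13800/5030 = e^((0.0412 − 0.00502)t) → ln(2.74354) = 0.03618·t
t = 1.00925 / 0.03618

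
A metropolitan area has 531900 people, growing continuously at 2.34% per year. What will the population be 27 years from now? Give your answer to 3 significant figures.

P(27) = 531900 · e^(0.0234·27) = 531900 · e^(0.6318)
= 531900 · 1.88099 ≈ 1000500.35

≈ 1,000,000 people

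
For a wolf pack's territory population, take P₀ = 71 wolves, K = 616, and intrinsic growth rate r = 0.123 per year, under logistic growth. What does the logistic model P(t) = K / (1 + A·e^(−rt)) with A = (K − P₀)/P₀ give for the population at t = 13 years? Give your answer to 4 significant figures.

≈ 241.4 wolves

A = (616 − 71)/71 = 7.67606
P(13) = 616 / (1 + 7.67606·e^(−0.123·13)) = 616 / (1 + 7.67606·0.202099)
= 616 / 2.55132 ≈ 241.44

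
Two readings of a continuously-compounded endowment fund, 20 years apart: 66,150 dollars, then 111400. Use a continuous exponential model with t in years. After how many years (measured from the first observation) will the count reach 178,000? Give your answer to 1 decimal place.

r = ln(111400/66150) / 20 ≈ 0.02606 per year
t = ln(178000/66150) / r = 0.98986 / 0.02606 ≈ 37.984

t ≈ 38.0 years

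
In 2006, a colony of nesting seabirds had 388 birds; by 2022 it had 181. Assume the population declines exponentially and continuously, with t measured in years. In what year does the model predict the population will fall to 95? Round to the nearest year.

r = ln(181/388) / 16 = -0.76251/16 ≈ -0.047657 per year
t = ln(95/388) / r = -1.40713/-0.047657 ≈ 29.53 years after 2006

year 2036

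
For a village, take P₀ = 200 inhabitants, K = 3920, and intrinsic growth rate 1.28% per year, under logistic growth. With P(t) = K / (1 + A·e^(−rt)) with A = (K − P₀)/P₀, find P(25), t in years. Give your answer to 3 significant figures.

≈ 270 inhabitants

A = (3920 − 200)/200 = 18.6
P(25) = 3920 / (1 + 18.6·e^(−0.0128·25)) = 3920 / (1 + 18.6·0.726149)
= 3920 / 14.50637 ≈ 270.23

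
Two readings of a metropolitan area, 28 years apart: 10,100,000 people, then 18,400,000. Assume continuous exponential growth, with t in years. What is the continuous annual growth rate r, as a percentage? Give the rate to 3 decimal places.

18400000 = 10100000 · e^(r·28)
e^(28r) = 18400000/10100000 = 1.82178
r = ln(1.82178) / 28 = 0.59982 / 28

r ≈ 2.142% per year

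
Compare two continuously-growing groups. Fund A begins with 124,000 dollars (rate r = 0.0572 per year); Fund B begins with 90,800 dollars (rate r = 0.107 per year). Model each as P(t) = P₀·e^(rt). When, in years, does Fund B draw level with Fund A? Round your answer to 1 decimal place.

124000·e^(0.0572t) = 90800·e^(0.107t)
124000/90800 = e^((0.107 − 0.0572)t) → ln(1.36564) = 0.0498·t
t = 0.31162 / 0.0498

t ≈ 6.3 years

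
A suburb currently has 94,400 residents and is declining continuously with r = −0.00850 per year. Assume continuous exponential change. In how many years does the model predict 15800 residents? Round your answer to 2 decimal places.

t ≈ 210.30 years

15800 = 94400 · e^(-0.0085·t)
t = ln(15800/94400) / -0.0085 = ln(0.16737) / -0.0085 = -1.78753 / -0.0085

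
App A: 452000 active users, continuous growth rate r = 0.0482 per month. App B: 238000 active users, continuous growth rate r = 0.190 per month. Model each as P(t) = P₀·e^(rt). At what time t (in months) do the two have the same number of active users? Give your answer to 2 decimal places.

452000·e^(0.0482t) = 238000·e^(0.19t)
452000/238000 = e^((0.19 − 0.0482)t) → ln(1.89916) = 0.1418·t
t = 0.64141 / 0.1418

t ≈ 4.52 months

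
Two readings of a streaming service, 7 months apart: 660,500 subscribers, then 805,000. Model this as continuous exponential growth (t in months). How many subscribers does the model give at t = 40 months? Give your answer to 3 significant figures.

r = ln(805000/660500) / 7 ≈ 0.028264 per month
P(40) = 660500 · e^(0.028264·40) = 660500 · 3.09734 ≈ 2045793.18

≈ 2,050,000 subscribers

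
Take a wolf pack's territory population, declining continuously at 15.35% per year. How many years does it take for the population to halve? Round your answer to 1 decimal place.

half-life = ln(2) / |r| = 0.69315 / 0.1535

half-life ≈ 4.5 years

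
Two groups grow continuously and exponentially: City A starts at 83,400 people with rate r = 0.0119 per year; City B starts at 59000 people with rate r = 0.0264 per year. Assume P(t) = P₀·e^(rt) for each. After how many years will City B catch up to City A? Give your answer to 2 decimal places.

t ≈ 23.87 years

83400·e^(0.0119t) = 59000·e^(0.0264t)
83400/59000 = e^((0.0264 − 0.0119)t) → ln(1.41356) = 0.0145·t
t = 0.34611 / 0.0145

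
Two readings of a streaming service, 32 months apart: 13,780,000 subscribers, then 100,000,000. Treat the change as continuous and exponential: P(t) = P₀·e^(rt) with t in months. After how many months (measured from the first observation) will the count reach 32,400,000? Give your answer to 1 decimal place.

t ≈ 13.8 months

r = ln(100000000/13780000) / 32 ≈ 0.061936 per month
t = ln(32400000/13780000) / r = 0.85494 / 0.061936 ≈ 13.804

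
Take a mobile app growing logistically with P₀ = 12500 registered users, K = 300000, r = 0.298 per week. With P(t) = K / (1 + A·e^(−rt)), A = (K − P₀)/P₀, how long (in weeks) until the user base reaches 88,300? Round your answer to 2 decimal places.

t ≈ 7.59 weeks

A = (300000 − 12500)/12500 = 23
88300 = 300000/(1 + 23·e^(−0.298t)) → 1 + 23·e^(−0.298t) = 3.39751
e^(−0.298t) = 0.104239 → t = ln(9.59329)/0.298 = 2.26106/0.298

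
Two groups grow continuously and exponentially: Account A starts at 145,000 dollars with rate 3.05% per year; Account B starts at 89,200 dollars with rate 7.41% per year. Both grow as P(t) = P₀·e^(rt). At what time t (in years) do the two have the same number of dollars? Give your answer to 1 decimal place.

145000·e^(0.0305t) = 89200·e^(0.0741t)
145000/89200 = e^((0.0741 − 0.0305)t) → ln(1.62556) = 0.0436·t
t = 0.48585 / 0.0436

t ≈ 11.1 years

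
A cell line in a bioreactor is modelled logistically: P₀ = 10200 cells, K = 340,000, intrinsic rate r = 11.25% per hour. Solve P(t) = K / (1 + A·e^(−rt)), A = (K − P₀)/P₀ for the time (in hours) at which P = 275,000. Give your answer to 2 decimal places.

t ≈ 43.72 hours

A = (340000 − 10200)/10200 = 32.33333
275000 = 340000/(1 + 32.33333·e^(−0.1125t)) → 1 + 32.33333·e^(−0.1125t) = 1.23636
e^(−0.1125t) = 0.00731 → t = ln(136.79487)/0.1125 = 4.91848/0.1125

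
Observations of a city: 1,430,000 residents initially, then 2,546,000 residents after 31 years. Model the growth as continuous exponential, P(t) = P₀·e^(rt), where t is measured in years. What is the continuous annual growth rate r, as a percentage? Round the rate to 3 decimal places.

r ≈ 1.861% per year

2546000 = 1430000 · e^(r·31)
e^(31r) = 2546000/1430000 = 1.78042
r = ln(1.78042) / 31 = 0.57685 / 31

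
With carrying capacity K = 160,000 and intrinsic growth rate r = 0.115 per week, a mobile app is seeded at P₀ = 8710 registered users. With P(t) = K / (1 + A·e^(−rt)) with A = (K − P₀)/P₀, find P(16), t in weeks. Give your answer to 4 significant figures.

≈ 42,570 registered users

A = (160000 − 8710)/8710 = 17.36969
P(16) = 160000 / (1 + 17.36969·e^(−0.115·16)) = 160000 / (1 + 17.36969·0.158817)
= 160000 / 3.75861 ≈ 42568.93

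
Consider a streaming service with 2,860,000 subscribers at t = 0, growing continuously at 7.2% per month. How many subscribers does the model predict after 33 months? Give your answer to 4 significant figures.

P(33) = 2860000 · e^(0.072·33) = 2860000 · e^(2.376)
= 2860000 · 10.76177 ≈ 30778660.99

≈ 30,780,000 subscribers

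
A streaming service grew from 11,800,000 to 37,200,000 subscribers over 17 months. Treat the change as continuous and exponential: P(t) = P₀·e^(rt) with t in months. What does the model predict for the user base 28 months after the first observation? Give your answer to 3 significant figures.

r = ln(37200000/11800000) / 17 ≈ 0.067542 per month
P(28) = 11800000 · e^(0.067542·28) = 11800000 · 6.62711 ≈ 78199845.72

≈ 78,200,000 subscribers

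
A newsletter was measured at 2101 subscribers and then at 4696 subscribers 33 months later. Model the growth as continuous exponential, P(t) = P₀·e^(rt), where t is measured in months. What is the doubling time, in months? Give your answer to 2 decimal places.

doubling time ≈ 28.44 months

r = ln(4696/2101) / 33 = ln(2.23513) / 33 ≈ 0.024373 per month
doubling time = ln 2 / |r| = 0.69315 / 0.024373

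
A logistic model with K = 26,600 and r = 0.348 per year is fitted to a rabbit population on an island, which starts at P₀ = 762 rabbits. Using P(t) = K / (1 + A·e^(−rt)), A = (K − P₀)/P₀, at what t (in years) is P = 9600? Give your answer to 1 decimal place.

A = (26600 − 762)/762 = 33.90814
9600 = 26600/(1 + 33.90814·e^(−0.348t)) → 1 + 33.90814·e^(−0.348t) = 2.77083
e^(−0.348t) = 0.052224 → t = ln(19.14812)/0.348 = 2.9522/0.348

t ≈ 8.5 years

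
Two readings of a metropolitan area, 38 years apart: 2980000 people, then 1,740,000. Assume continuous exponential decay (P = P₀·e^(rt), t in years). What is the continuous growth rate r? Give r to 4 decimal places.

1740000 = 2980000 · e^(r·38)
e^(38r) = 1740000/2980000 = 0.58389
r = ln(0.58389) / 38 = -0.53804 / 38

r ≈ -0.0142 per year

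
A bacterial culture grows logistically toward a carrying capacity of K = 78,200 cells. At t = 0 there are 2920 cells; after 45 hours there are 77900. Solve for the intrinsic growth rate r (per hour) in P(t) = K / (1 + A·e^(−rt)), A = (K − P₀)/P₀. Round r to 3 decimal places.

A = (78200 − 2920)/2920 = 25.78082
77900 = 78200/(1 + 25.78082·e^(−r·45)) → e^(−45r) = (1.00385 − 1)/25.78082 = 0.000149
r = −ln(0.000149)/45 = 8.80903/45

r ≈ 0.196 per hour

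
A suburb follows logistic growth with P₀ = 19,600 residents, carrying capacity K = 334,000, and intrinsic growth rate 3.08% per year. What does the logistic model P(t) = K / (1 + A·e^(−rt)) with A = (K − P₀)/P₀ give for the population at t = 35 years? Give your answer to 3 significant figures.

A = (334000 − 19600)/19600 = 16.04082
P(35) = 334000 / (1 + 16.04082·e^(−0.0308·35)) = 334000 / (1 + 16.04082·0.340275)
= 334000 / 6.4583 ≈ 51716.43

≈ 51,700 residents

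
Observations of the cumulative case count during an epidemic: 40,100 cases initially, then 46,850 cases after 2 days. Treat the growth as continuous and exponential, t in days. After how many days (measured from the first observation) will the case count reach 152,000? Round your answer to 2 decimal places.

r = ln(46850/40100) / 2 ≈ 0.077787 per day
t = ln(152000/40100) / r = 1.3325 / 0.077787 ≈ 17.13

t ≈ 17.13 days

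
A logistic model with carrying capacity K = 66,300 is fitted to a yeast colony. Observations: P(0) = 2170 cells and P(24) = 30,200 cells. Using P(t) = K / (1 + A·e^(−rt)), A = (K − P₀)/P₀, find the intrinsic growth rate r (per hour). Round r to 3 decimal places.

A = (66300 − 2170)/2170 = 29.553
30200 = 66300/(1 + 29.553·e^(−r·24)) → e^(−24r) = (2.19536 − 1)/29.553 = 0.040448
r = −ln(0.040448)/24 = 3.20773/24

r ≈ 0.134 per hour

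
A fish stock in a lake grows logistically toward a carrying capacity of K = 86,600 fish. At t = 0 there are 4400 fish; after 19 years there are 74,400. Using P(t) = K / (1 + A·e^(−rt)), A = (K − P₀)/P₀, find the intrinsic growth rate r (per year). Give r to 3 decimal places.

r ≈ 0.249 per year

A = (86600 − 4400)/4400 = 18.68182
74400 = 86600/(1 + 18.68182·e^(−r·19)) → e^(−19r) = (1.16398 − 1)/18.68182 = 0.008777
r = −ln(0.008777)/19 = 4.73557/19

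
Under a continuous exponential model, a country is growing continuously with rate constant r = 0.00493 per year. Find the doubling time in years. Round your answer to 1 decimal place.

doubling time = ln(2) / |r| = 0.69315 / 0.00493

doubling time ≈ 140.6 years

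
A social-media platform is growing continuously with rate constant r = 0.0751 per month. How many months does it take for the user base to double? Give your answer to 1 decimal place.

doubling time = ln(2) / |r| = 0.69315 / 0.0751

doubling time ≈ 9.2 months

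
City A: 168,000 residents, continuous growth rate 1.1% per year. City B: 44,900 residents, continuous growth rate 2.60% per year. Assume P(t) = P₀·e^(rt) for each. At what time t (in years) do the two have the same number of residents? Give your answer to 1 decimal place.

168000·e^(0.011t) = 44900·e^(0.026t)
168000/44900 = e^((0.026 − 0.011)t) → ln(3.74165) = 0.015·t
t = 1.31953 / 0.015

t ≈ 88.0 years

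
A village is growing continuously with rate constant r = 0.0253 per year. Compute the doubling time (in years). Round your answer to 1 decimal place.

doubling time = ln(2) / |r| = 0.69315 / 0.0253

doubling time ≈ 27.4 years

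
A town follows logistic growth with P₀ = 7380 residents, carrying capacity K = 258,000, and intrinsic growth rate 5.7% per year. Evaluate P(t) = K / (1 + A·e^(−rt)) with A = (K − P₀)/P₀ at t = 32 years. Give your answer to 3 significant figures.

≈ 39,800 residents

A = (258000 − 7380)/7380 = 33.95935
P(32) = 258000 / (1 + 33.95935·e^(−0.057·32)) = 258000 / (1 + 33.95935·0.161379)
= 258000 / 6.48032 ≈ 39812.82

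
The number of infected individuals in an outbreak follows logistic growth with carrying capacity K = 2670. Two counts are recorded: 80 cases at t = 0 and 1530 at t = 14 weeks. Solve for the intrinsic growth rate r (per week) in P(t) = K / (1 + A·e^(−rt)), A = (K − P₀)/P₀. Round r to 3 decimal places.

r ≈ 0.269 per week

A = (2670 − 80)/80 = 32.375
1530 = 2670/(1 + 32.375·e^(−r·14)) → e^(−14r) = (1.7451 − 1)/32.375 = 0.023015
r = −ln(0.023015)/14 = 3.77163/14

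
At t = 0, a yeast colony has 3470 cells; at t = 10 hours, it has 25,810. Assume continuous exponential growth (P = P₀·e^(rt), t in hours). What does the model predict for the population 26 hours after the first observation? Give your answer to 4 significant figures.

≈ 639,900 cells

r = ln(25810/3470) / 10 ≈ 0.200661 per hour
P(26) = 3470 · e^(0.200661·26) = 3470 · 184.41327 ≈ 639914.06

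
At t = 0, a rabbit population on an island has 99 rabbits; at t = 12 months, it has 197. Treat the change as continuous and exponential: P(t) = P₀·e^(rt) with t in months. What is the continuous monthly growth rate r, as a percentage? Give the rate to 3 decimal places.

r ≈ 5.734% per month

197 = 99 · e^(r·12)
e^(12r) = 197/99 = 1.9899
r = ln(1.9899) / 12 = 0.68808 / 12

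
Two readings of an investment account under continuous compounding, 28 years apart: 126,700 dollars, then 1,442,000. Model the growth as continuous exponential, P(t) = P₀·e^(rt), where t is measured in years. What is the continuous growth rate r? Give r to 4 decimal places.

r ≈ 0.0869 per year

1442000 = 126700 · e^(r·28)
e^(28r) = 1442000/126700 = 11.38122
r = ln(11.38122) / 28 = 2.43196 / 28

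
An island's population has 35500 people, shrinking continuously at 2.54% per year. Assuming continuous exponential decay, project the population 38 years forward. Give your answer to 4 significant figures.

P(38) = 35500 · e^(-0.0254·38) = 35500 · e^(-0.9652)
= 35500 · 0.38091 ≈ 13522.2

≈ 13,520 people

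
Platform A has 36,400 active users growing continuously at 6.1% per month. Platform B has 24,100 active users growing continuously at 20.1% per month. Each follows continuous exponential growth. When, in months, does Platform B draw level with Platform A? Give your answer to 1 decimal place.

36400·e^(0.061t) = 24100·e^(0.201t)
36400/24100 = e^((0.201 − 0.061)t) → ln(1.51037) = 0.14·t
t = 0.41236 / 0.14

t ≈ 2.9 months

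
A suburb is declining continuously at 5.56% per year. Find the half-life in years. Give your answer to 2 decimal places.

half-life = ln(2) / |r| = 0.69315 / 0.0556

half-life ≈ 12.47 years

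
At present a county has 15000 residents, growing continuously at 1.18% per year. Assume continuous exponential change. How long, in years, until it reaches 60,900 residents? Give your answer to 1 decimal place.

t ≈ 118.7 years

60900 = 15000 · e^(0.0118·t)
t = ln(60900/15000) / 0.0118 = ln(4.06) / 0.0118 = 1.40118 / 0.0118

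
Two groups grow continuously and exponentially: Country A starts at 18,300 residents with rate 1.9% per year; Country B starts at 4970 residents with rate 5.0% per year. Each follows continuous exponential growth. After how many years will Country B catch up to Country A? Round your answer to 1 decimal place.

t ≈ 42.0 years

18300·e^(0.019t) = 4970·e^(0.05t)
18300/4970 = e^((0.05 − 0.019)t) → ln(3.68209) = 0.031·t
t = 1.30348 / 0.031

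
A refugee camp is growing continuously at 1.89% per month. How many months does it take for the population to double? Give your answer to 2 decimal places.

doubling time = ln(2) / |r| = 0.69315 / 0.0189

doubling time ≈ 36.67 months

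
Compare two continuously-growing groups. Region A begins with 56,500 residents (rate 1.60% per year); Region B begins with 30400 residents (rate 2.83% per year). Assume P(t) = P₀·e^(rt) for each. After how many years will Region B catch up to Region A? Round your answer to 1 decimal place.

t ≈ 50.4 years

56500·e^(0.016t) = 30400·e^(0.0283t)
56500/30400 = e^((0.0283 − 0.016)t) → ln(1.85855) = 0.0123·t
t = 0.6198 / 0.0123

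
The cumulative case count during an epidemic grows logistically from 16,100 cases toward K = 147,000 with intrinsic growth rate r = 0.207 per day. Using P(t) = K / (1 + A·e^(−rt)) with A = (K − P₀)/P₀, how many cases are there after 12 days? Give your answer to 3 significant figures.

≈ 87,600 cases

A = (147000 − 16100)/16100 = 8.13043
P(12) = 147000 / (1 + 8.13043·e^(−0.207·12)) = 147000 / (1 + 8.13043·0.083409)
= 147000 / 1.67815 ≈ 87596.42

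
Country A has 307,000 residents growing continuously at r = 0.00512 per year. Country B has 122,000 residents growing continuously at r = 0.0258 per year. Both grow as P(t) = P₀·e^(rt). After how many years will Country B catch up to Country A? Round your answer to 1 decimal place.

307000·e^(0.00512t) = 122000·e^(0.0258t)
307000/122000 = e^((0.0258 − 0.00512)t) → ln(2.51639) = 0.02068·t
t = 0.92283 / 0.02068

t ≈ 44.6 years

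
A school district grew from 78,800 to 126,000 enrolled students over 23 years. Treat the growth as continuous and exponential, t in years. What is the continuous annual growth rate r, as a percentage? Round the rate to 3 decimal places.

r ≈ 2.041% per year

126000 = 78800 · e^(r·23)
e^(23r) = 126000/78800 = 1.59898
r = ln(1.59898) / 23 = 0.46937 / 23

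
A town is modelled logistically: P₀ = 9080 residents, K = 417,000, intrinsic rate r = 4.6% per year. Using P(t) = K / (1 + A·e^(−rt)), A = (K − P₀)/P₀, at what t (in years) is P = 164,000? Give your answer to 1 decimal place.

A = (417000 − 9080)/9080 = 44.92511
164000 = 417000/(1 + 44.92511·e^(−0.046t)) → 1 + 44.92511·e^(−0.046t) = 2.54268
e^(−0.046t) = 0.034339 → t = ln(29.12142)/0.046 = 3.37147/0.046

t ≈ 73.3 years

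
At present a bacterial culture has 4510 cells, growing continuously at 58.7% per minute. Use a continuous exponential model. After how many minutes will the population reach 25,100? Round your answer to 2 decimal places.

t ≈ 2.92 minutes

25100 = 4510 · e^(0.587·t)
t = ln(25100/4510) / 0.587 = ln(5.56541) / 0.587 = 1.71657 / 0.587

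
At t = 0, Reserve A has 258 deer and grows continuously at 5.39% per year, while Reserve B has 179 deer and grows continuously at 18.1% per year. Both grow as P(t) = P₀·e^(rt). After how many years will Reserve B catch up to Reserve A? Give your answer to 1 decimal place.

t ≈ 2.9 years

258·e^(0.0539t) = 179·e^(0.181t)
258/179 = e^((0.181 − 0.0539)t) → ln(1.44134) = 0.1271·t
t = 0.36557 / 0.1271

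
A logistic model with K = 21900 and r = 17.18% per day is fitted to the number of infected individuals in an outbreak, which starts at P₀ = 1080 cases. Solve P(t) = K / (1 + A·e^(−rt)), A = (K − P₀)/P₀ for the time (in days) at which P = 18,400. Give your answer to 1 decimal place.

t ≈ 26.9 days

A = (21900 − 1080)/1080 = 19.27778
18400 = 21900/(1 + 19.27778·e^(−0.1718t)) → 1 + 19.27778·e^(−0.1718t) = 1.19022
e^(−0.1718t) = 0.009867 → t = ln(101.34603)/0.1718 = 4.61854/0.1718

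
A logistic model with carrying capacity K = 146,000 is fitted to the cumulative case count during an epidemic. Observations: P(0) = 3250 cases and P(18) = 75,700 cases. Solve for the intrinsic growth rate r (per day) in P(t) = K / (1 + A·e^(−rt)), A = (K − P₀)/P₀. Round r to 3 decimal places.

r ≈ 0.214 per day

A = (146000 − 3250)/3250 = 43.92308
75700 = 146000/(1 + 43.92308·e^(−r·18)) → e^(−18r) = (1.92867 − 1)/43.92308 = 0.021143
r = −ln(0.021143)/18 = 3.85645/18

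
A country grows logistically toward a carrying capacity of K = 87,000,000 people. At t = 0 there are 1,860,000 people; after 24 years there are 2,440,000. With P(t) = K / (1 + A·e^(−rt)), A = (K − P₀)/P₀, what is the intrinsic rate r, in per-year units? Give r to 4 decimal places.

A = (87000000 − 1860000)/1860000 = 45.77419
2440000 = 87000000/(1 + 45.77419·e^(−r·24)) → e^(−24r) = (35.65574 − 1)/45.77419 = 0.757102
r = −ln(0.757102)/24 = 0.27826/24

r ≈ 0.0116 per year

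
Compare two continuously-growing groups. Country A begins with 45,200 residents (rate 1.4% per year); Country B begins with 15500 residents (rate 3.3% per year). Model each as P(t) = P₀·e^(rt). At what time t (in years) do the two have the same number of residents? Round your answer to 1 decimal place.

t ≈ 56.3 years

45200·e^(0.014t) = 15500·e^(0.033t)
45200/15500 = e^((0.033 − 0.014)t) → ln(2.91613) = 0.019·t
t = 1.07026 / 0.019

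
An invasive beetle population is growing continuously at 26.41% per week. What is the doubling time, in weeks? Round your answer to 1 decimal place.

doubling time ≈ 2.6 weeks

doubling time = ln(2) / |r| = 0.69315 / 0.2641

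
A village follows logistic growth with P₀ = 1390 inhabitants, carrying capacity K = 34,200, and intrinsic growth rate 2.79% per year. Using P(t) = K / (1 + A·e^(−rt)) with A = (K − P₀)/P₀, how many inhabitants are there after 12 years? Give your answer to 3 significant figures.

A = (34200 − 1390)/1390 = 23.60432
P(12) = 34200 / (1 + 23.60432·e^(−0.0279·12)) = 34200 / (1 + 23.60432·0.715481)
= 34200 / 17.88844 ≈ 1911.85

≈ 1,910 inhabitants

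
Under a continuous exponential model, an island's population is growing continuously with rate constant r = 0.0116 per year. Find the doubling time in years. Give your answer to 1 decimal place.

doubling time = ln(2) / |r| = 0.69315 / 0.0116

doubling time ≈ 59.8 years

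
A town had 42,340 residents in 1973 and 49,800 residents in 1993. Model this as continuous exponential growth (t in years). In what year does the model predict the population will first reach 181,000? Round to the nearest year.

r = ln(49800/42340) / 20 = 0.16228/20 ≈ 0.008114 per year
t = ln(181000/42340) / r = 1.45276/0.008114 ≈ 179.04 years after 1973

year 2152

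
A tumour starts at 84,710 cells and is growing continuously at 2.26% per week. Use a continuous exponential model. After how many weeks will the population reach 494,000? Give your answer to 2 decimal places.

494000 = 84710 · e^(0.0226·t)
t = ln(494000/84710) / 0.0226 = ln(5.83166) / 0.0226 = 1.7633 / 0.0226

t ≈ 78.02 weeks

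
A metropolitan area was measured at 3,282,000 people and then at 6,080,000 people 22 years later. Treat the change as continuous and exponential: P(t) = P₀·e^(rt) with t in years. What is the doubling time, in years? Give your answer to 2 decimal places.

r = ln(6080000/3282000) / 22 = ln(1.85253) / 22 ≈ 0.028025 per year
doubling time = ln 2 / |r| = 0.69315 / 0.028025

doubling time ≈ 24.73 years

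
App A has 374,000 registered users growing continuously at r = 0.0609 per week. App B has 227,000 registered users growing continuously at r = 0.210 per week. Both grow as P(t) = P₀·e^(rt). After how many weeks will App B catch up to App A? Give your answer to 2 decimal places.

t ≈ 3.35 weeks

374000·e^(0.0609t) = 227000·e^(0.21t)
374000/227000 = e^((0.21 − 0.0609)t) → ln(1.64758) = 0.1491·t
t = 0.49931 / 0.1491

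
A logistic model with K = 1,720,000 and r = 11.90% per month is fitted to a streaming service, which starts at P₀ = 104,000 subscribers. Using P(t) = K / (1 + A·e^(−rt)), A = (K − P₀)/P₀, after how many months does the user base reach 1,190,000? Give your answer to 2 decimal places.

t ≈ 29.85 months

A = (1720000 − 104000)/104000 = 15.53846
1190000 = 1720000/(1 + 15.53846·e^(−0.119t)) → 1 + 15.53846·e^(−0.119t) = 1.44538
e^(−0.119t) = 0.028663 → t = ln(34.88824)/0.119 = 3.55215/0.119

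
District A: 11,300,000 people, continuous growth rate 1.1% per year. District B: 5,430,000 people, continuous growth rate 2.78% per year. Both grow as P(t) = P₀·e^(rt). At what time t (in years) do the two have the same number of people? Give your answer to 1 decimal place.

11300000·e^(0.011t) = 5430000·e^(0.0278t)
11300000/5430000 = e^((0.0278 − 0.011)t) → ln(2.08103) = 0.0168·t
t = 0.73286 / 0.0168

t ≈ 43.6 years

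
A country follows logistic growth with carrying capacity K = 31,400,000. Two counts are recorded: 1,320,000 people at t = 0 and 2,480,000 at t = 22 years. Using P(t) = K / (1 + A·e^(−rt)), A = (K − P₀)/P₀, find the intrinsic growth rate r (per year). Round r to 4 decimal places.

A = (31400000 − 1320000)/1320000 = 22.78788
2480000 = 31400000/(1 + 22.78788·e^(−r·22)) → e^(−22r) = (12.66129 − 1)/22.78788 = 0.511732
r = −ln(0.511732)/22 = 0.66995/22

r ≈ 0.0305 per year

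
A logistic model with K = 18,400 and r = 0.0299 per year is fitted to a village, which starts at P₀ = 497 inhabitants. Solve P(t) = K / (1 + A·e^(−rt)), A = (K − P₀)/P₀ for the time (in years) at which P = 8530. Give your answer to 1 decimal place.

A = (18400 − 497)/497 = 36.02213
8530 = 18400/(1 + 36.02213·e^(−0.0299t)) → 1 + 36.02213·e^(−0.0299t) = 2.15709
e^(−0.0299t) = 0.032122 → t = ln(31.13159)/0.0299 = 3.43822/0.0299

t ≈ 115.0 years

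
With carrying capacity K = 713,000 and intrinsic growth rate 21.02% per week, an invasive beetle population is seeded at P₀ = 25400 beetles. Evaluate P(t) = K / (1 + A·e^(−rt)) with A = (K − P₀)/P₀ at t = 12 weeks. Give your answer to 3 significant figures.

A = (713000 − 25400)/25400 = 27.07087
P(12) = 713000 / (1 + 27.07087·e^(−0.2102·12)) = 713000 / (1 + 27.07087·0.080267)
= 713000 / 3.17289 ≈ 224716.26

≈ 225,000 beetles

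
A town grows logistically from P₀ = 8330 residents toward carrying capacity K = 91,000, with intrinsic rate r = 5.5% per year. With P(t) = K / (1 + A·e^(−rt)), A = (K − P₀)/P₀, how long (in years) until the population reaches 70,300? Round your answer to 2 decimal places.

t ≈ 63.96 years

A = (91000 − 8330)/8330 = 9.92437
70300 = 91000/(1 + 9.92437·e^(−0.055t)) → 1 + 9.92437·e^(−0.055t) = 1.29445
e^(−0.055t) = 0.02967 → t = ln(33.7045)/0.055 = 3.51763/0.055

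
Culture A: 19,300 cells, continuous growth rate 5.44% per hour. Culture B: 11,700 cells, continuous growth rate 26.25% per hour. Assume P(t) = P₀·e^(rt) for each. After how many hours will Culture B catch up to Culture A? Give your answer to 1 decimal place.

19300·e^(0.0544t) = 11700·e^(0.2625t)
19300/11700 = e^((0.2625 − 0.0544)t) → ln(1.64957) = 0.2081·t
t = 0.50052 / 0.2081

t ≈ 2.4 hours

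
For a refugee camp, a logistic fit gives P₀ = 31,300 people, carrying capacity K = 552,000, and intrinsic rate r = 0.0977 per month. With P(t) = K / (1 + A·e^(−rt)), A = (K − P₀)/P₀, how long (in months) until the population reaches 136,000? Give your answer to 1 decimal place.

A = (552000 − 31300)/31300 = 16.63578
136000 = 552000/(1 + 16.63578·e^(−0.0977t)) → 1 + 16.63578·e^(−0.0977t) = 4.05882
e^(−0.0977t) = 0.18387 → t = ln(5.43862)/0.0977 = 1.69353/0.0977

t ≈ 17.3 months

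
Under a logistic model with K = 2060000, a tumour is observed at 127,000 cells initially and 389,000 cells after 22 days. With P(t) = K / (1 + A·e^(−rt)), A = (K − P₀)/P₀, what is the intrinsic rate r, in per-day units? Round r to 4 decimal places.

A = (2060000 − 127000)/127000 = 15.22047
389000 = 2060000/(1 + 15.22047·e^(−r·22)) → e^(−22r) = (5.29563 − 1)/15.22047 = 0.282227
r = −ln(0.282227)/22 = 1.26504/22

r ≈ 0.0575 per day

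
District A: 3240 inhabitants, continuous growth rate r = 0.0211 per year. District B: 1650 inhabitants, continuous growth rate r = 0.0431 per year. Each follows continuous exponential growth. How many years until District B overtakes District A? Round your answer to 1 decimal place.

t ≈ 30.7 years

3240·e^(0.0211t) = 1650·e^(0.0431t)
3240/1650 = e^((0.0431 − 0.0211)t) → ln(1.96364) = 0.022·t
t = 0.6748 / 0.022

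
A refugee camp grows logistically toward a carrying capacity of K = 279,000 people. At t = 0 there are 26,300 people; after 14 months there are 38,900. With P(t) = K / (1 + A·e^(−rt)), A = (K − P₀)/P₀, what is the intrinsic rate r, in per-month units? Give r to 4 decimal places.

A = (279000 − 26300)/26300 = 9.60837
38900 = 279000/(1 + 9.60837·e^(−r·14)) → e^(−14r) = (7.17224 − 1)/9.60837 = 0.642382
r = −ln(0.642382)/14 = 0.44257/14

r ≈ 0.0316 per month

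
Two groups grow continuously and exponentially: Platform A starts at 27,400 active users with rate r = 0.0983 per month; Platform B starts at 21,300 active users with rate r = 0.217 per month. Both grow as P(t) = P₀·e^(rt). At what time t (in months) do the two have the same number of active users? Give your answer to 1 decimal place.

t ≈ 2.1 months

27400·e^(0.0983t) = 21300·e^(0.217t)
27400/21300 = e^((0.217 − 0.0983)t) → ln(1.28638) = 0.1187·t
t = 0.25184 / 0.1187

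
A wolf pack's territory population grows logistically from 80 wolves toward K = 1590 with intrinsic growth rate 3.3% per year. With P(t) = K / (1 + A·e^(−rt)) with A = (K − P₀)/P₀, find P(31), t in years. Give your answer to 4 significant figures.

≈ 204.2 wolves

A = (1590 − 80)/80 = 18.875
P(31) = 1590 / (1 + 18.875·e^(−0.033·31)) = 1590 / (1 + 18.875·0.359515)
= 1590 / 7.78584 ≈ 204.22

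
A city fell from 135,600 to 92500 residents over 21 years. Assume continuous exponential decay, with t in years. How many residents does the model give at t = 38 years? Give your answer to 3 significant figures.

r = ln(92500/135600) / 21 ≈ -0.018214 per year
P(38) = 135600 · e^(-0.018214·38) = 135600 · 0.5005 ≈ 67868.04

≈ 67,900 residents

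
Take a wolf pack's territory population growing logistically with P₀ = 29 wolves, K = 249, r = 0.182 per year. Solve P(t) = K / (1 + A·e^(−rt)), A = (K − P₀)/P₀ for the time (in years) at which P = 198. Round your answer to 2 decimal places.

t ≈ 18.59 years

A = (249 − 29)/29 = 7.58621
198 = 249/(1 + 7.58621·e^(−0.182t)) → 1 + 7.58621·e^(−0.182t) = 1.25758
e^(−0.182t) = 0.033953 → t = ln(29.45233)/0.182 = 3.38277/0.182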